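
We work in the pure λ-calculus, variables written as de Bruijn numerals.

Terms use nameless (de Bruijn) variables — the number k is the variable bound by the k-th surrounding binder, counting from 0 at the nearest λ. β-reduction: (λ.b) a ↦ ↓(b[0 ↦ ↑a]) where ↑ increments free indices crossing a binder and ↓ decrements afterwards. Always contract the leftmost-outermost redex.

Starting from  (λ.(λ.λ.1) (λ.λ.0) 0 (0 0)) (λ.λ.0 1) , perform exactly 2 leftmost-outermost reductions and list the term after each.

Answer: after 2 steps: (λ.λ.λ.0) (λ.λ.0 1) ((λ.λ.0 1) (λ.λ.0 1))

Reduction:
  start: (λ.(λ.λ.1) (λ.λ.0) 0 (0 0)) (λ.λ.0 1)
  →1  (λ.λ.1) (λ.λ.0) (λ.λ.0 1) ((λ.λ.0 1) (λ.λ.0 1))
  →2  (λ.λ.λ.0) (λ.λ.0 1) ((λ.λ.0 1) (λ.λ.0 1))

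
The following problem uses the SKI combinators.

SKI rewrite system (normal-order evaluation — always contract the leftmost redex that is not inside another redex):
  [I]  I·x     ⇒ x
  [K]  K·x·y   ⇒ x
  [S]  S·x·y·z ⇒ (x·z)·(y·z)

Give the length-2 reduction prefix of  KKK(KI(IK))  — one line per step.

Answer: after 2 steps: KI

Reduction:
  start: KKK(KI(IK))
  →1  K(KI(IK))
  →2  KI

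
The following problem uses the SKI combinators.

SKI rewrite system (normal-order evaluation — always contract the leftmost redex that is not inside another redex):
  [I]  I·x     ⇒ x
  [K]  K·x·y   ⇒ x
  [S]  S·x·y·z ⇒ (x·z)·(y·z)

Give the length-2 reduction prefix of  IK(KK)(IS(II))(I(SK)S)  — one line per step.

Answer: after 2 steps: KK(I(SK)S)

Derivation:
  start: IK(KK)(IS(II))(I(SK)S)
  →1  K(KK)(IS(II))(I(SK)S)
  →2  KK(I(SK)S)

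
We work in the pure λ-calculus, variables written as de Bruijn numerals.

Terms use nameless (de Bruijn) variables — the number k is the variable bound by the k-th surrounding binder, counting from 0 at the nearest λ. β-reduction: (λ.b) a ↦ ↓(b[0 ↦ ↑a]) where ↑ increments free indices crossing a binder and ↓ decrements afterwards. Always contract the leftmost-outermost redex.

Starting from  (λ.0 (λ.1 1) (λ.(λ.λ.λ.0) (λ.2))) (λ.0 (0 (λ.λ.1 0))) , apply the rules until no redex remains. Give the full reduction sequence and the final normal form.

  start: (λ.0 (λ.1 1) (λ.(λ.λ.λ.0) (λ.2))) (λ.0 (0 (λ.λ.1 0)))
  →1  (λ.0 (0 (λ.λ.1 0))) (λ.(λ.0 (0 (λ.λ.1 0))) (λ.0 (0 (λ.λ.1 0)))) (λ.(λ.λ.λ.0) (λ.λ.0 (0 (λ.λ.1 0))))
  →2  (λ.(λ.0 (0 (λ.λ.1 0))) (λ.0 (0 (λ.λ.1 0)))) ((λ.(λ.0 (0 (λ.λ.1 0))) (λ.0 (0 (λ.λ.1 0)))) (λ.λ.1 0)) (λ.(λ.λ.λ.0) (λ.λ.0 (0 (λ.λ.1 0))))
  →3  (λ.0 (0 (λ.λ.1 0))) (λ.0 (0 (λ.λ.1 0))) (λ.(λ.λ.λ.0) (λ.λ.0 (0 (λ.λ.1 0))))
  →4  (λ.0 (0 (λ.λ.1 0))) ((λ.0 (0 (λ.λ.1 0))) (λ.λ.1 0)) (λ.(λ.λ.λ.0) (λ.λ.0 (0 (λ.λ.1 0))))
  →5  (λ.0 (0 (λ.λ.1 0))) (λ.λ.1 0) ((λ.0 (0 (λ.λ.1 0))) (λ.λ.1 0) (λ.λ.1 0)) (λ.(λ.λ.λ.0) (λ.λ.0 (0 (λ.λ.1 0))))
  →6  (λ.λ.1 0) ((λ.λ.1 0) (λ.λ.1 0)) ((λ.0 (0 (λ.λ.1 0))) (λ.λ.1 0) (λ.λ.1 0)) (λ.(λ.λ.λ.0) (λ.λ.0 (0 (λ.λ.1 0))))
  →7  (λ.(λ.λ.1 0) (λ.λ.1 0) 0) ((λ.0 (0 (λ.λ.1 0))) (λ.λ.1 0) (λ.λ.1 0)) (λ.(λ.λ.λ.0) (λ.λ.0 (0 (λ.λ.1 0))))
  →8  (λ.λ.1 0) (λ.λ.1 0) ((λ.0 (0 (λ.λ.1 0))) (λ.λ.1 0) (λ.λ.1 0)) (λ.(λ.λ.λ.0) (λ.λ.0 (0 (λ.λ.1 0))))
  →9  (λ.(λ.λ.1 0) 0) ((λ.0 (0 (λ.λ.1 0))) (λ.λ.1 0) (λ.λ.1 0)) (λ.(λ.λ.λ.0) (λ.λ.0 (0 (λ.λ.1 0))))
  →10  (λ.λ.1 0) ((λ.0 (0 (λ.λ.1 0))) (λ.λ.1 0) (λ.λ.1 0)) (λ.(λ.λ.λ.0) (λ.λ.0 (0 (λ.λ.1 0))))
  →11  (λ.(λ.0 (0 (λ.λ.1 0))) (λ.λ.1 0) (λ.λ.1 0) 0) (λ.(λ.λ.λ.0) (λ.λ.0 (0 (λ.λ.1 0))))
  →12  (λ.0 (0 (λ.λ.1 0))) (λ.λ.1 0) (λ.λ.1 0) (λ.(λ.λ.λ.0) (λ.λ.0 (0 (λ.λ.1 0))))
  →13  (λ.λ.1 0) ((λ.λ.1 0) (λ.λ.1 0)) (λ.λ.1 0) (λ.(λ.λ.λ.0) (λ.λ.0 (0 (λ.λ.1 0))))
  →14  (λ.(λ.λ.1 0) (λ.λ.1 0) 0) (λ.λ.1 0) (λ.(λ.λ.λ.0) (λ.λ.0 (0 (λ.λ.1 0))))
  →15  (λ.λ.1 0) (λ.λ.1 0) (λ.λ.1 0) (λ.(λ.λ.λ.0) (λ.λ.0 (0 (λ.λ.1 0))))
  →16  (λ.(λ.λ.1 0) 0) (λ.λ.1 0) (λ.(λ.λ.λ.0) (λ.λ.0 (0 (λ.λ.1 0))))
  →17  (λ.λ.1 0) (λ.λ.1 0) (λ.(λ.λ.λ.0) (λ.λ.0 (0 (λ.λ.1 0))))
  →18  (λ.(λ.λ.1 0) 0) (λ.(λ.λ.λ.0) (λ.λ.0 (0 (λ.λ.1 0))))
  →19  (λ.λ.1 0) (λ.(λ.λ.λ.0) (λ.λ.0 (0 (λ.λ.1 0))))
  →20  λ.(λ.(λ.λ.λ.0) (λ.λ.0 (0 (λ.λ.1 0)))) 0
  →21  λ.(λ.λ.λ.0) (λ.λ.0 (0 (λ.λ.1 0)))
  →22  λ.λ.λ.0

Answer: normal form = λ.λ.λ.0  (in 22 steps)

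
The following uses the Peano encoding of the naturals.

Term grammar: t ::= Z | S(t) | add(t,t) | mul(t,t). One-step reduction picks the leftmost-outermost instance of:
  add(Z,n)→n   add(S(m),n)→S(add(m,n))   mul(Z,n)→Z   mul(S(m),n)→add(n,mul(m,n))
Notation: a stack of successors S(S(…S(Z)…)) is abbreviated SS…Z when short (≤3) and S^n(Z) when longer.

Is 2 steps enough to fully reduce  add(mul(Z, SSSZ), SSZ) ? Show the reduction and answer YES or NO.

  start: add(mul(Z, SSSZ), SSZ)
  →1  add(Z, SSZ)
  →2  SSZ

Answer: YES — reaches normal form SSZ in 2 ≤ 2 steps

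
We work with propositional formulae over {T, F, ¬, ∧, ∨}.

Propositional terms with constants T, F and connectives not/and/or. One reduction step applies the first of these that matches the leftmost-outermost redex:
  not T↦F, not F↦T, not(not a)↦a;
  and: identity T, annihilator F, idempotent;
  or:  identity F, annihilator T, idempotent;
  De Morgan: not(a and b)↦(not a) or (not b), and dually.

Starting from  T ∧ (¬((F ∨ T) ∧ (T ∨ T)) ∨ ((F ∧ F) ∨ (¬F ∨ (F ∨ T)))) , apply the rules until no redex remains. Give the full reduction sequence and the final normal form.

Answer: normal form = T  (in 15 steps)

Derivation:
  start: T ∧ (¬((F ∨ T) ∧ (T ∨ T)) ∨ ((F ∧ F) ∨ (¬F ∨ (F ∨ T))))
  [1] ¬((F ∨ T) ∧ (T ∨ T)) ∨ ((F ∧ F) ∨ (¬F ∨ (F ∨ T)))
  [2] (¬(F ∨ T) ∨ ¬(T ∨ T)) ∨ ((F ∧ F) ∨ (¬F ∨ (F ∨ T)))
  [3] ((¬F ∧ ¬T) ∨ ¬(T ∨ T)) ∨ ((F ∧ F) ∨ (¬F ∨ (F ∨ T)))
  [4] ((T ∧ ¬T) ∨ ¬(T ∨ T)) ∨ ((F ∧ F) ∨ (¬F ∨ (F ∨ T)))
  [5] (¬T ∨ ¬(T ∨ T)) ∨ ((F ∧ F) ∨ (¬F ∨ (F ∨ T)))
  [6] (F ∨ ¬(T ∨ T)) ∨ ((F ∧ F) ∨ (¬F ∨ (F ∨ T)))
  [7] ¬(T ∨ T) ∨ ((F ∧ F) ∨ (¬F ∨ (F ∨ T)))
  [8] (¬T ∧ ¬T) ∨ ((F ∧ F) ∨ (¬F ∨ (F ∨ T)))
  [9] ¬T ∨ ((F ∧ F) ∨ (¬F ∨ (F ∨ T)))
  [10] F ∨ ((F ∧ F) ∨ (¬F ∨ (F ∨ T)))
  [11] (F ∧ F) ∨ (¬F ∨ (F ∨ T))
  [12] F ∨ (¬F ∨ (F ∨ T))
  [13] ¬F ∨ (F ∨ T)
  [14] T ∨ (F ∨ T)
  [15] T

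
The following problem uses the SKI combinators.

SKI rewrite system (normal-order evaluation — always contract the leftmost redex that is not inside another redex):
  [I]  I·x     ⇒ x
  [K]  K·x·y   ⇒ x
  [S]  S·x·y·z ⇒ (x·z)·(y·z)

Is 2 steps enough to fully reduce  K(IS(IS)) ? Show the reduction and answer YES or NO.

Answer: YES — reaches normal form K(SS) in 2 ≤ 2 steps

Reduction:
  start: K(IS(IS))
  step 1: K(S(IS))
  step 2: K(SS)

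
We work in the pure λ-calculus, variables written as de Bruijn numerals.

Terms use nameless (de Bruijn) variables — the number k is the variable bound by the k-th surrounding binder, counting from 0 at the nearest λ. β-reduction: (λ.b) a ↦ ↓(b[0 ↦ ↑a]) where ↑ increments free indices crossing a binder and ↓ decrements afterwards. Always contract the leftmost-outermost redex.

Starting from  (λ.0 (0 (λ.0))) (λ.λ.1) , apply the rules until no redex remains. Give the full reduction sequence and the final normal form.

Answer: normal form = λ.λ.λ.0  (in 3 steps)

Reduction:
  start: (λ.0 (0 (λ.0))) (λ.λ.1)
  →1  (λ.λ.1) ((λ.λ.1) (λ.0))
  →2  λ.(λ.λ.1) (λ.0)
  →3  λ.λ.λ.0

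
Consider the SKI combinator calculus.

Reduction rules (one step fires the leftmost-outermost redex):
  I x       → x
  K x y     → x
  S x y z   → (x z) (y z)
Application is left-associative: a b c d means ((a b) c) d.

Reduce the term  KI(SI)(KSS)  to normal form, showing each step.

  start: KI(SI)(KSS)
  →1  I(KSS)
  →2  KSS
  →3  S

Answer: normal form = S  (in 3 steps)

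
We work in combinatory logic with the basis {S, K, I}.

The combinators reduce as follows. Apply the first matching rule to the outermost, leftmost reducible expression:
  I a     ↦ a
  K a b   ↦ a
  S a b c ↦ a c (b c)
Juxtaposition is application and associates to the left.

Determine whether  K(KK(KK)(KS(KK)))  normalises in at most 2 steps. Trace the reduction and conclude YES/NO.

  start: K(KK(KK)(KS(KK)))
  step 1: K(K(KS(KK)))
  step 2: K(KS)

Answer: YES — reaches normal form K(KS) in 2 ≤ 2 steps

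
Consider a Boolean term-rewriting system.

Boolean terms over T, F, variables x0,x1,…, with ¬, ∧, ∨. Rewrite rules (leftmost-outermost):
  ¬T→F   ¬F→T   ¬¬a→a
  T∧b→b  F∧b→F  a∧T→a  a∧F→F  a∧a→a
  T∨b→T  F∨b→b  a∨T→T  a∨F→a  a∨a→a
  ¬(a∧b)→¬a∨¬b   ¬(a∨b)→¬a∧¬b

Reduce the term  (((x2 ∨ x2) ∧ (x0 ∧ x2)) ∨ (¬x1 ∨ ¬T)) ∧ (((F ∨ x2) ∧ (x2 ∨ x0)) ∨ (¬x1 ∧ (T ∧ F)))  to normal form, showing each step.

  start: (((x2 ∨ x2) ∧ (x0 ∧ x2)) ∨ (¬x1 ∨ ¬T)) ∧ (((F ∨ x2) ∧ (x2 ∨ x0)) ∨ (¬x1 ∧ (T ∧ F)))
  step 1: ((x2 ∧ (x0 ∧ x2)) ∨ (¬x1 ∨ ¬T)) ∧ (((F ∨ x2) ∧ (x2 ∨ x0)) ∨ (¬x1 ∧ (T ∧ F)))
  step 2: ((x2 ∧ (x0 ∧ x2)) ∨ (¬x1 ∨ F)) ∧ (((F ∨ x2) ∧ (x2 ∨ x0)) ∨ (¬x1 ∧ (T ∧ F)))
  step 3: ((x2 ∧ (x0 ∧ x2)) ∨ ¬x1) ∧ (((F ∨ x2) ∧ (x2 ∨ x0)) ∨ (¬x1 ∧ (T ∧ F)))
  step 4: ((x2 ∧ (x0 ∧ x2)) ∨ ¬x1) ∧ ((x2 ∧ (x2 ∨ x0)) ∨ (¬x1 ∧ (T ∧ F)))
  step 5: ((x2 ∧ (x0 ∧ x2)) ∨ ¬x1) ∧ ((x2 ∧ (x2 ∨ x0)) ∨ (¬x1 ∧ F))
  step 6: ((x2 ∧ (x0 ∧ x2)) ∨ ¬x1) ∧ ((x2 ∧ (x2 ∨ x0)) ∨ F)
  step 7: ((x2 ∧ (x0 ∧ x2)) ∨ ¬x1) ∧ (x2 ∧ (x2 ∨ x0))

Answer: normal form = ((x2 ∧ (x0 ∧ x2)) ∨ ¬x1) ∧ (x2 ∧ (x2 ∨ x0))  (in 7 steps)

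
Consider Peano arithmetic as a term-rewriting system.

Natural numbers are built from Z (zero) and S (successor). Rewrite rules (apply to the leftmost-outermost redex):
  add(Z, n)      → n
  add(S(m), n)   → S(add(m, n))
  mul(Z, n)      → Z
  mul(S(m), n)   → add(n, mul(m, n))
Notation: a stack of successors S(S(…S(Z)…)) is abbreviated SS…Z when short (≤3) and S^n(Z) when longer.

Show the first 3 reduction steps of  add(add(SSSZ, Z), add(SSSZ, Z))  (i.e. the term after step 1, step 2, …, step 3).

  start: add(add(SSSZ, Z), add(SSSZ, Z))
  →1  add(S(add(SSZ, Z)), add(SSSZ, Z))
  →2  S(add(add(SSZ, Z), add(SSSZ, Z)))
  →3  S(add(S(add(SZ, Z)), add(SSSZ, Z)))

Answer: after 3 steps: S(add(S(add(SZ, Z)), add(SSSZ, Z)))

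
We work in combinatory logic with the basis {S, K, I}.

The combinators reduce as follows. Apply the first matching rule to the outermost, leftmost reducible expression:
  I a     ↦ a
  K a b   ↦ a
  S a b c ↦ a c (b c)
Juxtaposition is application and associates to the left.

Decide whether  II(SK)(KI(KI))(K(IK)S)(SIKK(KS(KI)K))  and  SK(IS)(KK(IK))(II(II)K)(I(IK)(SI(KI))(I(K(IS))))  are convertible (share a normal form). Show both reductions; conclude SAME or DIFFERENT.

Term A:
  start: II(SK)(KI(KI))(K(IK)S)(SIKK(KS(KI)K))
  →1  I(SK)(KI(KI))(K(IK)S)(SIKK(KS(KI)K))
  →2  SK(KI(KI))(K(IK)S)(SIKK(KS(KI)K))
  →3  K(K(IK)S)(KI(KI)(K(IK)S))(SIKK(KS(KI)K))
  →4  K(IK)S(SIKK(KS(KI)K))
  →5  IK(SIKK(KS(KI)K))
  →6  K(SIKK(KS(KI)K))
  →7  K(IK(KK)(KS(KI)K))
  →8  K(K(KK)(KS(KI)K))
  →9  K(KK)

Term B:
  start: SK(IS)(KK(IK))(II(II)K)(I(IK)(SI(KI))(I(K(IS))))
  →1  K(KK(IK))(IS(KK(IK)))(II(II)K)(I(IK)(SI(KI))(I(K(IS))))
  →2  KK(IK)(II(II)K)(I(IK)(SI(KI))(I(K(IS))))
  →3  K(II(II)K)(I(IK)(SI(KI))(I(K(IS))))
  →4  II(II)K
  →5  I(II)K
  →6  IIK
  →7  IK
  →8  K

Answer: DIFFERENT — A ⇓ K(KK), B ⇓ K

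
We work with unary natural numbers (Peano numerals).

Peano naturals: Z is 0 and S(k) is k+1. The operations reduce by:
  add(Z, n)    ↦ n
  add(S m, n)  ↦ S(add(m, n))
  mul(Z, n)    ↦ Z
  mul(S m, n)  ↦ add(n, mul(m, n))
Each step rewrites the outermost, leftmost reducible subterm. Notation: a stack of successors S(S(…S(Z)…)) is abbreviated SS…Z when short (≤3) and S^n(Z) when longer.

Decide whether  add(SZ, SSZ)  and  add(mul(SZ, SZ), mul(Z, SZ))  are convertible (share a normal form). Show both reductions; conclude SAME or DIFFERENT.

Term A:
  start: add(SZ, SSZ)
  step 1: S(add(Z, SSZ))
  step 2: SSSZ

Term B:
  start: add(mul(SZ, SZ), mul(Z, SZ))
  step 1: add(add(SZ, mul(Z, SZ)), mul(Z, SZ))
  step 2: add(S(add(Z, mul(Z, SZ))), mul(Z, SZ))
  step 3: S(add(add(Z, mul(Z, SZ)), mul(Z, SZ)))
  step 4: S(add(mul(Z, SZ), mul(Z, SZ)))
  step 5: S(add(Z, mul(Z, SZ)))
  step 6: S(mul(Z, SZ))
  step 7: SZ

Answer: DIFFERENT — A ⇓ SSSZ, B ⇓ SZ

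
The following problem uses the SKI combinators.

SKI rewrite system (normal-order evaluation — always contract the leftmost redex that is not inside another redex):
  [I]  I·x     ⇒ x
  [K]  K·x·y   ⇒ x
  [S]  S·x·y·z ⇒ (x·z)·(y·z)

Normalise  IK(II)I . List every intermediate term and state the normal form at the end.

Answer: normal form = I  (in 3 steps)

Derivation:
  start: IK(II)I
  step 1: K(II)I
  step 2: II
  step 3: I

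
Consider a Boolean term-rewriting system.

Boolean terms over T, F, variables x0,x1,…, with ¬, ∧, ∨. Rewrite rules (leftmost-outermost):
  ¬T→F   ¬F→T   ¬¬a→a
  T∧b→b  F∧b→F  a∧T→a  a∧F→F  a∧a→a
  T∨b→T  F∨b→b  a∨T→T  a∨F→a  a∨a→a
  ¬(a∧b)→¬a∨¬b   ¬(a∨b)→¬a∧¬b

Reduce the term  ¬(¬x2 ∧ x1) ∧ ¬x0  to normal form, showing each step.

Answer: normal form = (x2 ∨ ¬x1) ∧ ¬x0  (in 2 steps)

Working:
  start: ¬(¬x2 ∧ x1) ∧ ¬x0
  [1] (¬¬x2 ∨ ¬x1) ∧ ¬x0
  [2] (x2 ∨ ¬x1) ∧ ¬x0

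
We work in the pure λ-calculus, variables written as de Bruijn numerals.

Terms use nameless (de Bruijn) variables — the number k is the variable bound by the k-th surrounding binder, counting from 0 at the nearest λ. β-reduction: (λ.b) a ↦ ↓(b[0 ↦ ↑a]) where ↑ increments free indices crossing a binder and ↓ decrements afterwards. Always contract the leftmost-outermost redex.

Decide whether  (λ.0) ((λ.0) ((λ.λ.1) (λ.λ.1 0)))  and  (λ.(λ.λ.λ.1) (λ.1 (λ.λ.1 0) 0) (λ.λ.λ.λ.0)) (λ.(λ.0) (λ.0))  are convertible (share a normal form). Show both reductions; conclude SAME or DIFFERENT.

Answer: DIFFERENT — A ⇓ λ.λ.λ.1 0, B ⇓ λ.λ.λ.λ.λ.0

Working:
Term A:
  start: (λ.0) ((λ.0) ((λ.λ.1) (λ.λ.1 0)))
  [1] (λ.0) ((λ.λ.1) (λ.λ.1 0))
  [2] (λ.λ.1) (λ.λ.1 0)
  [3] λ.λ.λ.1 0

Term B:
  start: (λ.(λ.λ.λ.1) (λ.1 (λ.λ.1 0) 0) (λ.λ.λ.λ.0)) (λ.(λ.0) (λ.0))
  [1] (λ.λ.λ.1) (λ.(λ.(λ.0) (λ.0)) (λ.λ.1 0) 0) (λ.λ.λ.λ.0)
  [2] (λ.λ.1) (λ.λ.λ.λ.0)
  [3] λ.λ.λ.λ.λ.0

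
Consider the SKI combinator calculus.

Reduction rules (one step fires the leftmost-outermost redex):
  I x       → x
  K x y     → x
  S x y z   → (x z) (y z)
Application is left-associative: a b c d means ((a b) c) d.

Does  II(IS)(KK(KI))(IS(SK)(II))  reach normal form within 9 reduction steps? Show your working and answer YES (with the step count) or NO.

  start: II(IS)(KK(KI))(IS(SK)(II))
  →1  I(IS)(KK(KI))(IS(SK)(II))
  →2  IS(KK(KI))(IS(SK)(II))
  →3  S(KK(KI))(IS(SK)(II))
  →4  SK(IS(SK)(II))
  →5  SK(S(SK)(II))
  →6  SK(S(SK)I)

Answer: YES — reaches normal form SK(S(SK)I) in 6 ≤ 9 steps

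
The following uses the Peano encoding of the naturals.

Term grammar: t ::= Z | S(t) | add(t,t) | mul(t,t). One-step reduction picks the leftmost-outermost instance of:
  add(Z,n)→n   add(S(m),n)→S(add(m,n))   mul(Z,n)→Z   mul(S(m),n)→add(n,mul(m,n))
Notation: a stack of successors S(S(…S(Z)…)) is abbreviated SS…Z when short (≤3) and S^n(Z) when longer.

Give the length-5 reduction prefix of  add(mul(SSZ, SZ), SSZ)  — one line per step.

  start: add(mul(SSZ, SZ), SSZ)
  →1  add(add(SZ, mul(SZ, SZ)), SSZ)
  →2  add(S(add(Z, mul(SZ, SZ))), SSZ)
  →3  S(add(add(Z, mul(SZ, SZ)), SSZ))
  →4  S(add(mul(SZ, SZ), SSZ))
  →5  S(add(add(SZ, mul(Z, SZ)), SSZ))

Answer: after 5 steps: S(add(add(SZ, mul(Z, SZ)), SSZ))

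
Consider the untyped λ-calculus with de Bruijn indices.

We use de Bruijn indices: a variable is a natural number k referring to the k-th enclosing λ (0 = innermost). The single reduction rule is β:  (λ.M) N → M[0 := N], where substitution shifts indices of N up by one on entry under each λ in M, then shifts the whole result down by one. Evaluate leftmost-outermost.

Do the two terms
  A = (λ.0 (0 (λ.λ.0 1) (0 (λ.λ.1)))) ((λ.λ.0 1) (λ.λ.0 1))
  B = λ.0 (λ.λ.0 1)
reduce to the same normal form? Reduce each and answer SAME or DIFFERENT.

Term A:
  start: (λ.0 (0 (λ.λ.0 1) (0 (λ.λ.1)))) ((λ.λ.0 1) (λ.λ.0 1))
  [1] (λ.λ.0 1) (λ.λ.0 1) ((λ.λ.0 1) (λ.λ.0 1) (λ.λ.0 1) ((λ.λ.0 1) (λ.λ.0 1) (λ.λ.1)))
  [2] (λ.0 (λ.λ.0 1)) ((λ.λ.0 1) (λ.λ.0 1) (λ.λ.0 1) ((λ.λ.0 1) (λ.λ.0 1) (λ.λ.1)))
  [3] (λ.λ.0 1) (λ.λ.0 1) (λ.λ.0 1) ((λ.λ.0 1) (λ.λ.0 1) (λ.λ.1)) (λ.λ.0 1)
  [4] (λ.0 (λ.λ.0 1)) (λ.λ.0 1) ((λ.λ.0 1) (λ.λ.0 1) (λ.λ.1)) (λ.λ.0 1)
  [5] (λ.λ.0 1) (λ.λ.0 1) ((λ.λ.0 1) (λ.λ.0 1) (λ.λ.1)) (λ.λ.0 1)
  [6] (λ.0 (λ.λ.0 1)) ((λ.λ.0 1) (λ.λ.0 1) (λ.λ.1)) (λ.λ.0 1)
  [7] (λ.λ.0 1) (λ.λ.0 1) (λ.λ.1) (λ.λ.0 1) (λ.λ.0 1)
  [8] (λ.0 (λ.λ.0 1)) (λ.λ.1) (λ.λ.0 1) (λ.λ.0 1)
  [9] (λ.λ.1) (λ.λ.0 1) (λ.λ.0 1) (λ.λ.0 1)
  [10] (λ.λ.λ.0 1) (λ.λ.0 1) (λ.λ.0 1)
  [11] (λ.λ.0 1) (λ.λ.0 1)
  [12] λ.0 (λ.λ.0 1)

Term B:
  start: λ.0 (λ.λ.0 1)

Answer: SAME — A ⇓ λ.0 (λ.λ.0 1), B ⇓ λ.0 (λ.λ.0 1)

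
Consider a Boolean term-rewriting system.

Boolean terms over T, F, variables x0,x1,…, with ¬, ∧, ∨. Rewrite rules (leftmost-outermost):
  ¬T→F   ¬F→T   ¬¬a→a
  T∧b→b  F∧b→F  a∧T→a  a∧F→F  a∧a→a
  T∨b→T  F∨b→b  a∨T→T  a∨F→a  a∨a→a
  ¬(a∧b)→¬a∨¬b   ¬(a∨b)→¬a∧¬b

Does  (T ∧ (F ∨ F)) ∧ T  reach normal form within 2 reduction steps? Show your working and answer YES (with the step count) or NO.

  start: (T ∧ (F ∨ F)) ∧ T
  step 1: T ∧ (F ∨ F)
  step 2: F ∨ F

Answer: NO — after 2 steps the term is F ∨ F, not yet normal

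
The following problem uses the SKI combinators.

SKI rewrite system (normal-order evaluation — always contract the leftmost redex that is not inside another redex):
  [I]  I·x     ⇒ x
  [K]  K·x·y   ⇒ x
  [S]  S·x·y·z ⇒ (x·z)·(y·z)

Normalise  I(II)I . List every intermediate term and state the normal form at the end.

  start: I(II)I
  [1] III
  [2] II
  [3] I

Answer: normal form = I  (in 3 steps)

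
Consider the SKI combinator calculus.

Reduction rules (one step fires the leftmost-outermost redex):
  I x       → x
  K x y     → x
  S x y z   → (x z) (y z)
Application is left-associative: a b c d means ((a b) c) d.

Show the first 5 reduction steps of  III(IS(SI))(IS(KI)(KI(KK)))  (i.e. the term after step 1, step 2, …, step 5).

  start: III(IS(SI))(IS(KI)(KI(KK)))
  →1  II(IS(SI))(IS(KI)(KI(KK)))
  →2  I(IS(SI))(IS(KI)(KI(KK)))
  →3  IS(SI)(IS(KI)(KI(KK)))
  →4  S(SI)(IS(KI)(KI(KK)))
  →5  S(SI)(S(KI)(KI(KK)))

Answer: after 5 steps: S(SI)(S(KI)(KI(KK)))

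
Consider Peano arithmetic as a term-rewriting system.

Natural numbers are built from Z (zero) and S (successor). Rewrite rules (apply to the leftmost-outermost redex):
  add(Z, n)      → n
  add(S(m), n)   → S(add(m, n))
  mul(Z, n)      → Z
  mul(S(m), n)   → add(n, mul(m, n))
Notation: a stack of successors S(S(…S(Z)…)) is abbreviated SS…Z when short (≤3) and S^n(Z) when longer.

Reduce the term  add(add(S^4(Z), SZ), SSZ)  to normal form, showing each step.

Answer: normal form = S^7(Z)  (in 11 steps)

Derivation:
  start: add(add(S^4(Z), SZ), SSZ)
  [1] add(S(add(SSSZ, SZ)), SSZ)
  [2] S(add(add(SSSZ, SZ), SSZ))
  [3] S(add(S(add(SSZ, SZ)), SSZ))
  [4] S(S(add(add(SSZ, SZ), SSZ)))
  [5] S(S(add(S(add(SZ, SZ)), SSZ)))
  [6] S(S(S(add(add(SZ, SZ), SSZ))))
  [7] S(S(S(add(S(add(Z, SZ)), SSZ))))
  [8] S(S(S(S(add(add(Z, SZ), SSZ)))))
  [9] S(S(S(S(add(SZ, SSZ)))))
  [10] S(S(S(S(S(add(Z, SSZ))))))
  [11] S^7(Z)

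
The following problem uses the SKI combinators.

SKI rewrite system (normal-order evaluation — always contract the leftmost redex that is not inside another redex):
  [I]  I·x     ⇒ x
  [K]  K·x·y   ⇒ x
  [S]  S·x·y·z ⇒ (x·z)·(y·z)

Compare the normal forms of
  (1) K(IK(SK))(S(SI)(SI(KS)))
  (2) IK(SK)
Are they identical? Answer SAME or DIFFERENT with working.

Term A:
  start: K(IK(SK))(S(SI)(SI(KS)))
  [1] IK(SK)
  [2] K(SK)

Term B:
  start: IK(SK)
  [1] K(SK)

Answer: SAME — A ⇓ K(SK), B ⇓ K(SK)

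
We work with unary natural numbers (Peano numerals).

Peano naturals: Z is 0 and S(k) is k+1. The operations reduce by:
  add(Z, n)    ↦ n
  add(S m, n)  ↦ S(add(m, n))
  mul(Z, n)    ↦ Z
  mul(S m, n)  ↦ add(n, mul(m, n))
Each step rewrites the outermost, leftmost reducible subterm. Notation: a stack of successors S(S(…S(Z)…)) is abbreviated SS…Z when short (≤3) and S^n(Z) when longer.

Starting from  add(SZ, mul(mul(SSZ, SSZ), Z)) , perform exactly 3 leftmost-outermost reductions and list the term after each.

Answer: after 3 steps: S(mul(add(SSZ, mul(SZ, SSZ)), Z))

Working:
  start: add(SZ, mul(mul(SSZ, SSZ), Z))
  step 1: S(add(Z, mul(mul(SSZ, SSZ), Z)))
  step 2: S(mul(mul(SSZ, SSZ), Z))
  step 3: S(mul(add(SSZ, mul(SZ, SSZ)), Z))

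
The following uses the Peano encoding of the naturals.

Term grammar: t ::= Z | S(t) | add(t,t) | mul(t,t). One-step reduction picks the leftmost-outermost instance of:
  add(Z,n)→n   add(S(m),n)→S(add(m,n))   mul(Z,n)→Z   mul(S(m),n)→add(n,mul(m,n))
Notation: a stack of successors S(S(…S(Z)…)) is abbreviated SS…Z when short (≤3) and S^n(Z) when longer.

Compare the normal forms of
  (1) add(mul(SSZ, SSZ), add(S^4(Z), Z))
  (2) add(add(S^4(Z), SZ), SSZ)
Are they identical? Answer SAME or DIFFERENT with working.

Term A:
  start: add(mul(SSZ, SSZ), add(S^4(Z), Z))
  →1  add(add(SSZ, mul(SZ, SSZ)), add(S^4(Z), Z))
  →2  add(S(add(SZ, mul(SZ, SSZ))), add(S^4(Z), Z))
  →3  S(add(add(SZ, mul(SZ, SSZ)), add(S^4(Z), Z)))
  →4  S(add(S(add(Z, mul(SZ, SSZ))), add(S^4(Z), Z)))
  →5  S(S(add(add(Z, mul(SZ, SSZ)), add(S^4(Z), Z))))
  →6  S(S(add(mul(SZ, SSZ), add(S^4(Z), Z))))
  →7  S(S(add(add(SSZ, mul(Z, SSZ)), add(S^4(Z), Z))))
  →8  S(S(add(S(add(SZ, mul(Z, SSZ))), add(S^4(Z), Z))))
  →9  S(S(S(add(add(SZ, mul(Z, SSZ)), add(S^4(Z), Z)))))
  →10  S(S(S(add(S(add(Z, mul(Z, SSZ))), add(S^4(Z), Z)))))
  →11  S(S(S(S(add(add(Z, mul(Z, SSZ)), add(S^4(Z), Z))))))
  →12  S(S(S(S(add(mul(Z, SSZ), add(S^4(Z), Z))))))
  →13  S(S(S(S(add(Z, add(S^4(Z), Z))))))
  →14  S(S(S(S(add(S^4(Z), Z)))))
  →15  S(S(S(S(S(add(SSSZ, Z))))))
  →16  S(S(S(S(S(S(add(SSZ, Z)))))))
  →17  S(S(S(S(S(S(S(add(SZ, Z))))))))
  →18  S(S(S(S(S(S(S(S(add(Z, Z)))))))))
  →19  S^8(Z)

Term B:
  start: add(add(S^4(Z), SZ), SSZ)
  →1  add(S(add(SSSZ, SZ)), SSZ)
  →2  S(add(add(SSSZ, SZ), SSZ))
  →3  S(add(S(add(SSZ, SZ)), SSZ))
  →4  S(S(add(add(SSZ, SZ), SSZ)))
  →5  S(S(add(S(add(SZ, SZ)), SSZ)))
  →6  S(S(S(add(add(SZ, SZ), SSZ))))
  →7  S(S(S(add(S(add(Z, SZ)), SSZ))))
  →8  S(S(S(S(add(add(Z, SZ), SSZ)))))
  →9  S(S(S(S(add(SZ, SSZ)))))
  →10  S(S(S(S(S(add(Z, SSZ))))))
  →11  S^7(Z)

Answer: DIFFERENT — A ⇓ S^8(Z), B ⇓ S^7(Z)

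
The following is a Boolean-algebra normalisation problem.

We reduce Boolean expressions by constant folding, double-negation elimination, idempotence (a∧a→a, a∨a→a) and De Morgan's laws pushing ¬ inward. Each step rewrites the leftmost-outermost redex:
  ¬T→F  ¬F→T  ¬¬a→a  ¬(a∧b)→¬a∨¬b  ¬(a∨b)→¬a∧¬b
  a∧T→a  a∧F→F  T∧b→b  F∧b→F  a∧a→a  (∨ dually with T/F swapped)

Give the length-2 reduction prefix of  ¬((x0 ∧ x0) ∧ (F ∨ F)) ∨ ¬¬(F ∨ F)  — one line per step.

Answer: after 2 steps: ((¬x0 ∨ ¬x0) ∨ ¬(F ∨ F)) ∨ ¬¬(F ∨ F)

Reduction:
  start: ¬((x0 ∧ x0) ∧ (F ∨ F)) ∨ ¬¬(F ∨ F)
  →1  (¬(x0 ∧ x0) ∨ ¬(F ∨ F)) ∨ ¬¬(F ∨ F)
  →2  ((¬x0 ∨ ¬x0) ∨ ¬(F ∨ F)) ∨ ¬¬(F ∨ F)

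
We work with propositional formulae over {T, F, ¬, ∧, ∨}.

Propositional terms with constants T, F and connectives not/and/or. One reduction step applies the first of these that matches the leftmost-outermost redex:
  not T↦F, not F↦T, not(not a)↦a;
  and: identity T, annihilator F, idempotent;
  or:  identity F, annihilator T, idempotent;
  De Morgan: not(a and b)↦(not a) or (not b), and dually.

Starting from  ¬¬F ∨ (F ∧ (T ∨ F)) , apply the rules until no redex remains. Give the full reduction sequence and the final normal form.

  start: ¬¬F ∨ (F ∧ (T ∨ F))
  →1  F ∨ (F ∧ (T ∨ F))
  →2  F ∧ (T ∨ F)
  →3  F

Answer: normal form = F  (in 3 steps)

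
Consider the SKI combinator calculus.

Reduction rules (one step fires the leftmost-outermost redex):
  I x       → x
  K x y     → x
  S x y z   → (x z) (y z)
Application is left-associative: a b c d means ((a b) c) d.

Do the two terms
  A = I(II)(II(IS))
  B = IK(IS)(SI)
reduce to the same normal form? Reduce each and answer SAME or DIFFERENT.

Answer: SAME — A ⇓ S, B ⇓ S

Reduction:
Term A:
  start: I(II)(II(IS))
  →1  II(II(IS))
  →2  I(II(IS))
  →3  II(IS)
  →4  I(IS)
  →5  IS
  →6  S

Term B:
  start: IK(IS)(SI)
  →1  K(IS)(SI)
  →2  IS
  →3  S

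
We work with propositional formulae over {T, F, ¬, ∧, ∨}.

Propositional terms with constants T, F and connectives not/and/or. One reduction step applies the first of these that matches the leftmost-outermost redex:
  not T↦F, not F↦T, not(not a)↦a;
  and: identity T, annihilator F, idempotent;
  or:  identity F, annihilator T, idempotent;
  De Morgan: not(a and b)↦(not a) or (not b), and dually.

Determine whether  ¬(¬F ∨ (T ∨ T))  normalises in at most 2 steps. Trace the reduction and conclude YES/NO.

Answer: NO — after 2 steps the term is F ∧ ¬(T ∨ T), not yet normal

Reduction:
  start: ¬(¬F ∨ (T ∨ T))
  step 1: ¬¬F ∧ ¬(T ∨ T)
  step 2: F ∧ ¬(T ∨ T)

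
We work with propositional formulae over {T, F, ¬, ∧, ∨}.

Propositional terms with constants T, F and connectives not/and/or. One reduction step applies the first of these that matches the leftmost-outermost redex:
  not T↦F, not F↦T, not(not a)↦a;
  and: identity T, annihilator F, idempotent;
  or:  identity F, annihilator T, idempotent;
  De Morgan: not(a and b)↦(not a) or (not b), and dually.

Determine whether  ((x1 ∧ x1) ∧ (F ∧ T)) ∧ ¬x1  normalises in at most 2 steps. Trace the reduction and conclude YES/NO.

  start: ((x1 ∧ x1) ∧ (F ∧ T)) ∧ ¬x1
  [1] (x1 ∧ (F ∧ T)) ∧ ¬x1
  [2] (x1 ∧ F) ∧ ¬x1

Answer: NO — after 2 steps the term is (x1 ∧ F) ∧ ¬x1, not yet normal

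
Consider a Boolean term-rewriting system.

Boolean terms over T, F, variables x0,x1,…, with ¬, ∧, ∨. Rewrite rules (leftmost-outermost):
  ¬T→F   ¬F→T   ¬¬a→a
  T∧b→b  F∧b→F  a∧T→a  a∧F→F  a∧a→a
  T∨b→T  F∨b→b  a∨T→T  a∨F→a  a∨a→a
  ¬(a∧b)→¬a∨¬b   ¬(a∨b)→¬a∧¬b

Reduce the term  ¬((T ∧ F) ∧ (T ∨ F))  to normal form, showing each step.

  start: ¬((T ∧ F) ∧ (T ∨ F))
  →1  ¬(T ∧ F) ∨ ¬(T ∨ F)
  →2  (¬T ∨ ¬F) ∨ ¬(T ∨ F)
  →3  (F ∨ ¬F) ∨ ¬(T ∨ F)
  →4  ¬F ∨ ¬(T ∨ F)
  →5  T ∨ ¬(T ∨ F)
  →6  T

Answer: normal form = T  (in 6 steps)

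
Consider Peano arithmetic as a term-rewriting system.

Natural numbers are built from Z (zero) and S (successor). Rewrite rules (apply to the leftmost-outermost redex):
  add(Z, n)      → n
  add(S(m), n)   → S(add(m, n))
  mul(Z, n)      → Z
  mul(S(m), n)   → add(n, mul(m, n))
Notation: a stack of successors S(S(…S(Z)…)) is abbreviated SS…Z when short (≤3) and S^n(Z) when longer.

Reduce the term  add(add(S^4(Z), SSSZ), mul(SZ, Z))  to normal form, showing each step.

  start: add(add(S^4(Z), SSSZ), mul(SZ, Z))
  [1] add(S(add(SSSZ, SSSZ)), mul(SZ, Z))
  [2] S(add(add(SSSZ, SSSZ), mul(SZ, Z)))
  [3] S(add(S(add(SSZ, SSSZ)), mul(SZ, Z)))
  [4] S(S(add(add(SSZ, SSSZ), mul(SZ, Z))))
  [5] S(S(add(S(add(SZ, SSSZ)), mul(SZ, Z))))
  [6] S(S(S(add(add(SZ, SSSZ), mul(SZ, Z)))))
  [7] S(S(S(add(S(add(Z, SSSZ)), mul(SZ, Z)))))
  [8] S(S(S(S(add(add(Z, SSSZ), mul(SZ, Z))))))
  [9] S(S(S(S(add(SSSZ, mul(SZ, Z))))))
  [10] S(S(S(S(S(add(SSZ, mul(SZ, Z)))))))
  [11] S(S(S(S(S(S(add(SZ, mul(SZ, Z))))))))
  [12] S(S(S(S(S(S(S(add(Z, mul(SZ, Z)))))))))
  [13] S(S(S(S(S(S(S(mul(SZ, Z))))))))
  [14] S(S(S(S(S(S(S(add(Z, mul(Z, Z)))))))))
  [15] S(S(S(S(S(S(S(mul(Z, Z))))))))
  [16] S^7(Z)

Answer: normal form = S^7(Z)  (in 16 steps)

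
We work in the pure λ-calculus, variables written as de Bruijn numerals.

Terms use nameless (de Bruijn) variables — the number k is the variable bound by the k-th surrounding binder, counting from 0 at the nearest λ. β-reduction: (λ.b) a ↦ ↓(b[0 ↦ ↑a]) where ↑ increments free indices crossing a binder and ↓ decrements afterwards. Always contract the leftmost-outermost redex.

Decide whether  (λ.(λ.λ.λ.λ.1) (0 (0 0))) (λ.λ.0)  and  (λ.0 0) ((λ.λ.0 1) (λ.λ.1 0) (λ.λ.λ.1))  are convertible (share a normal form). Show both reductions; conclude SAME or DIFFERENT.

Term A:
  start: (λ.(λ.λ.λ.λ.1) (0 (0 0))) (λ.λ.0)
  [1] (λ.λ.λ.λ.1) ((λ.λ.0) ((λ.λ.0) (λ.λ.0)))
  [2] λ.λ.λ.1

Term B:
  start: (λ.0 0) ((λ.λ.0 1) (λ.λ.1 0) (λ.λ.λ.1))
  [1] (λ.λ.0 1) (λ.λ.1 0) (λ.λ.λ.1) ((λ.λ.0 1) (λ.λ.1 0) (λ.λ.λ.1))
  [2] (λ.0 (λ.λ.1 0)) (λ.λ.λ.1) ((λ.λ.0 1) (λ.λ.1 0) (λ.λ.λ.1))
  [3] (λ.λ.λ.1) (λ.λ.1 0) ((λ.λ.0 1) (λ.λ.1 0) (λ.λ.λ.1))
  [4] (λ.λ.1) ((λ.λ.0 1) (λ.λ.1 0) (λ.λ.λ.1))
  [5] λ.(λ.λ.0 1) (λ.λ.1 0) (λ.λ.λ.1)
  [6] λ.(λ.0 (λ.λ.1 0)) (λ.λ.λ.1)
  [7] λ.(λ.λ.λ.1) (λ.λ.1 0)
  [8] λ.λ.λ.1

Answer: SAME — A ⇓ λ.λ.λ.1, B ⇓ λ.λ.λ.1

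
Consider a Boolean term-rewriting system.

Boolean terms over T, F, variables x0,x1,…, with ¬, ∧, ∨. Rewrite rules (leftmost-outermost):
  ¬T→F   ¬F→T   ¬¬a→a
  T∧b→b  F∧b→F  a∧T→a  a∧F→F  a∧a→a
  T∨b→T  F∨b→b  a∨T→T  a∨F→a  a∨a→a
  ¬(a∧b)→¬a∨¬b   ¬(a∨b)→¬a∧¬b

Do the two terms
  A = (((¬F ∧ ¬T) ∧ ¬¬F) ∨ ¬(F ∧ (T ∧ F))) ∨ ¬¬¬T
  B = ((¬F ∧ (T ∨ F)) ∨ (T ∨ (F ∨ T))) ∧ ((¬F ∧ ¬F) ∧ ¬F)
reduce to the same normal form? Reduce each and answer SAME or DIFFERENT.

Term A:
  start: (((¬F ∧ ¬T) ∧ ¬¬F) ∨ ¬(F ∧ (T ∧ F))) ∨ ¬¬¬T
  →1  (((T ∧ ¬T) ∧ ¬¬F) ∨ ¬(F ∧ (T ∧ F))) ∨ ¬¬¬T
  →2  ((¬T ∧ ¬¬F) ∨ ¬(F ∧ (T ∧ F))) ∨ ¬¬¬T
  →3  ((F ∧ ¬¬F) ∨ ¬(F ∧ (T ∧ F))) ∨ ¬¬¬T
  →4  (F ∨ ¬(F ∧ (T ∧ F))) ∨ ¬¬¬T
  →5  ¬(F ∧ (T ∧ F)) ∨ ¬¬¬T
  →6  (¬F ∨ ¬(T ∧ F)) ∨ ¬¬¬T
  →7  (T ∨ ¬(T ∧ F)) ∨ ¬¬¬T
  →8  T ∨ ¬¬¬T
  →9  T

Term B:
  start: ((¬F ∧ (T ∨ F)) ∨ (T ∨ (F ∨ T))) ∧ ((¬F ∧ ¬F) ∧ ¬F)
  →1  ((T ∧ (T ∨ F)) ∨ (T ∨ (F ∨ T))) ∧ ((¬F ∧ ¬F) ∧ ¬F)
  →2  ((T ∨ F) ∨ (T ∨ (F ∨ T))) ∧ ((¬F ∧ ¬F) ∧ ¬F)
  →3  (T ∨ (T ∨ (F ∨ T))) ∧ ((¬F ∧ ¬F) ∧ ¬F)
  →4  T ∧ ((¬F ∧ ¬F) ∧ ¬F)
  →5  (¬F ∧ ¬F) ∧ ¬F
  →6  ¬F ∧ ¬F
  →7  ¬F
  →8  T

Answer: SAME — A ⇓ T, B ⇓ T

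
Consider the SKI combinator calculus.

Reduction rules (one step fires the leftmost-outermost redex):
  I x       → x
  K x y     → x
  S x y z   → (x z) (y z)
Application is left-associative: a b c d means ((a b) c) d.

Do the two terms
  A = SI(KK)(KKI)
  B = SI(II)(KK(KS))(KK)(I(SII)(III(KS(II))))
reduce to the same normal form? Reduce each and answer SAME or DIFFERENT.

Term A:
  start: SI(KK)(KKI)
  step 1: I(KKI)(KK(KKI))
  step 2: KKI(KK(KKI))
  step 3: K(KK(KKI))
  step 4: KK

Term B:
  start: SI(II)(KK(KS))(KK)(I(SII)(III(KS(II))))
  step 1: I(KK(KS))(II(KK(KS)))(KK)(I(SII)(III(KS(II))))
  step 2: KK(KS)(II(KK(KS)))(KK)(I(SII)(III(KS(II))))
  step 3: K(II(KK(KS)))(KK)(I(SII)(III(KS(II))))
  step 4: II(KK(KS))(I(SII)(III(KS(II))))
  step 5: I(KK(KS))(I(SII)(III(KS(II))))
  step 6: KK(KS)(I(SII)(III(KS(II))))
  step 7: K(I(SII)(III(KS(II))))
  step 8: K(SII(III(KS(II))))
  step 9: K(I(III(KS(II)))(I(III(KS(II)))))
  step 10: K(III(KS(II))(I(III(KS(II)))))
  step 11: K(II(KS(II))(I(III(KS(II)))))
  step 12: K(I(KS(II))(I(III(KS(II)))))
  step 13: K(KS(II)(I(III(KS(II)))))
  step 14: K(S(I(III(KS(II)))))
  step 15: K(S(III(KS(II))))
  step 16: K(S(II(KS(II))))
  step 17: K(S(I(KS(II))))
  step 18: K(S(KS(II)))
  step 19: K(SS)

Answer: DIFFERENT — A ⇓ KK, B ⇓ K(SS)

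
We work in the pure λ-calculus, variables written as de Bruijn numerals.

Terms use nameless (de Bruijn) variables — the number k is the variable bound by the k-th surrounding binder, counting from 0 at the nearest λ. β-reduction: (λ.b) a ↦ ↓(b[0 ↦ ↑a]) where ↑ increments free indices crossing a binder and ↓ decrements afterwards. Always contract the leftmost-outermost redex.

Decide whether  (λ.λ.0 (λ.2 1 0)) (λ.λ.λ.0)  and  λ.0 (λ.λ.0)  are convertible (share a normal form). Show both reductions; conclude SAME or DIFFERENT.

Answer: SAME — A ⇓ λ.0 (λ.λ.0), B ⇓ λ.0 (λ.λ.0)

Reduction:
Term A:
  start: (λ.λ.0 (λ.2 1 0)) (λ.λ.λ.0)
  [1] λ.0 (λ.(λ.λ.λ.0) 1 0)
  [2] λ.0 (λ.(λ.λ.0) 0)
  [3] λ.0 (λ.λ.0)

Term B:
  start: λ.0 (λ.λ.0)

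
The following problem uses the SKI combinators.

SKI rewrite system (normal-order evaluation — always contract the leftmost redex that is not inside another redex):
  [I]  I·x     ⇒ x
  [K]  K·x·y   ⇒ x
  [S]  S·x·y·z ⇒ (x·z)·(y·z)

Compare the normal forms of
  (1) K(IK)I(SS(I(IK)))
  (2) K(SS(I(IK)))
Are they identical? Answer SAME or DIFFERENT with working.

Answer: SAME — A ⇓ K(SSK), B ⇓ K(SSK)

Reduction:
Term A:
  start: K(IK)I(SS(I(IK)))
  [1] IK(SS(I(IK)))
  [2] K(SS(I(IK)))
  [3] K(SS(IK))
  [4] K(SSK)

Term B:
  start: K(SS(I(IK)))
  [1] K(SS(IK))
  [2] K(SSK)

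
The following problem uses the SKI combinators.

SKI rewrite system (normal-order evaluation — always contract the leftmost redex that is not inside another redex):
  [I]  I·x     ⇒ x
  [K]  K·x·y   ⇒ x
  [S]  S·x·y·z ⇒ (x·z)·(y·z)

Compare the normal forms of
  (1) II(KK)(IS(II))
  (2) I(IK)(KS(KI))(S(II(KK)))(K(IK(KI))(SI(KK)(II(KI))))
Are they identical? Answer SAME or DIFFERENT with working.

Term A:
  start: II(KK)(IS(II))
  →1  I(KK)(IS(II))
  →2  KK(IS(II))
  →3  K

Term B:
  start: I(IK)(KS(KI))(S(II(KK)))(K(IK(KI))(SI(KK)(II(KI))))
  →1  IK(KS(KI))(S(II(KK)))(K(IK(KI))(SI(KK)(II(KI))))
  →2  K(KS(KI))(S(II(KK)))(K(IK(KI))(SI(KK)(II(KI))))
  →3  KS(KI)(K(IK(KI))(SI(KK)(II(KI))))
  →4  S(K(IK(KI))(SI(KK)(II(KI))))
  →5  S(IK(KI))
  →6  S(K(KI))

Answer: DIFFERENT — A ⇓ K, B ⇓ S(K(KI))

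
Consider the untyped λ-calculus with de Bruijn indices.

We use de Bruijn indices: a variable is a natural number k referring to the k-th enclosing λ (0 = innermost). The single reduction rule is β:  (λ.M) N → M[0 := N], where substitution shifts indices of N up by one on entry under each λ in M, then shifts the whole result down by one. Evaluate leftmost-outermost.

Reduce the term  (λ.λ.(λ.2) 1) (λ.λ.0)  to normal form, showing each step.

  start: (λ.λ.(λ.2) 1) (λ.λ.0)
  →1  λ.(λ.λ.λ.0) (λ.λ.0)
  →2  λ.λ.λ.0

Answer: normal form = λ.λ.λ.0  (in 2 steps)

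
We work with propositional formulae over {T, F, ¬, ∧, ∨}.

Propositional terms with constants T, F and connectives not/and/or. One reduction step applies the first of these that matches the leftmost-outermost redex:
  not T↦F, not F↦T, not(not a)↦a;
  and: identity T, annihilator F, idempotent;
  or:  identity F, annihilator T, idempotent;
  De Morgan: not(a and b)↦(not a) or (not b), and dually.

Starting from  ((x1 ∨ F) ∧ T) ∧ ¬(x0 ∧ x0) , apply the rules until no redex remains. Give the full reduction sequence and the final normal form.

  start: ((x1 ∨ F) ∧ T) ∧ ¬(x0 ∧ x0)
  [1] (x1 ∨ F) ∧ ¬(x0 ∧ x0)
  [2] x1 ∧ ¬(x0 ∧ x0)
  [3] x1 ∧ (¬x0 ∨ ¬x0)
  [4] x1 ∧ ¬x0

Answer: normal form = x1 ∧ ¬x0  (in 4 steps)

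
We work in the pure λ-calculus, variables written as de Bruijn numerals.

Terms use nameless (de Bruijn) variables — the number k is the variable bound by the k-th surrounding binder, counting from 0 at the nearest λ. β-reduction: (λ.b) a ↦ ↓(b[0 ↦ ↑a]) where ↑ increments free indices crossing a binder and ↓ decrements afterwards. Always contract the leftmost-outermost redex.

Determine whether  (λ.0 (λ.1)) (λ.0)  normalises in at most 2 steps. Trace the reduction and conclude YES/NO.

Answer: YES — reaches normal form λ.λ.0 in 2 ≤ 2 steps

Reduction:
  start: (λ.0 (λ.1)) (λ.0)
  [1] (λ.0) (λ.λ.0)
  [2] λ.λ.0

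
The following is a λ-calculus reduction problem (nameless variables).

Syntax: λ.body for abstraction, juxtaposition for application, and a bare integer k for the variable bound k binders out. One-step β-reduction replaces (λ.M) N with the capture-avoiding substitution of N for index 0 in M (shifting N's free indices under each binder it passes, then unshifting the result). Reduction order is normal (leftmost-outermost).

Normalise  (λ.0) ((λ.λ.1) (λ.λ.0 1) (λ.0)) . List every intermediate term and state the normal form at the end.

  start: (λ.0) ((λ.λ.1) (λ.λ.0 1) (λ.0))
  step 1: (λ.λ.1) (λ.λ.0 1) (λ.0)
  step 2: (λ.λ.λ.0 1) (λ.0)
  step 3: λ.λ.0 1

Answer: normal form = λ.λ.0 1  (in 3 steps)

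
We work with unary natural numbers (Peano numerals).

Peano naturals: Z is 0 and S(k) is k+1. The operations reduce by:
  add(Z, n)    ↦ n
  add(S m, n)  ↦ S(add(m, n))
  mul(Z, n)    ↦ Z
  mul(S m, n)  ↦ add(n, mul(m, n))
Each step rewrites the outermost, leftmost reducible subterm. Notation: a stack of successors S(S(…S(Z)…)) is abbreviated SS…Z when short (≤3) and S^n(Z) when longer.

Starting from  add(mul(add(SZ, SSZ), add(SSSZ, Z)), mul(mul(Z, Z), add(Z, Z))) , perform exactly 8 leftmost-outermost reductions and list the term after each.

  start: add(mul(add(SZ, SSZ), add(SSSZ, Z)), mul(mul(Z, Z), add(Z, Z)))
  [1] add(mul(S(add(Z, SSZ)), add(SSSZ, Z)), mul(mul(Z, Z), add(Z, Z)))
  [2] add(add(add(SSSZ, Z), mul(add(Z, SSZ), add(SSSZ, Z))), mul(mul(Z, Z), add(Z, Z)))
  [3] add(add(S(add(SSZ, Z)), mul(add(Z, SSZ), add(SSSZ, Z))), mul(mul(Z, Z), add(Z, Z)))
  [4] add(S(add(add(SSZ, Z), mul(add(Z, SSZ), add(SSSZ, Z)))), mul(mul(Z, Z), add(Z, Z)))
  [5] S(add(add(add(SSZ, Z), mul(add(Z, SSZ), add(SSSZ, Z))), mul(mul(Z, Z), add(Z, Z))))
  [6] S(add(add(S(add(SZ, Z)), mul(add(Z, SSZ), add(SSSZ, Z))), mul(mul(Z, Z), add(Z, Z))))
  [7] S(add(S(add(add(SZ, Z), mul(add(Z, SSZ), add(SSSZ, Z)))), mul(mul(Z, Z), add(Z, Z))))
  [8] S(S(add(add(add(SZ, Z), mul(add(Z, SSZ), add(SSSZ, Z))), mul(mul(Z, Z), add(Z, Z)))))

Answer: after 8 steps: S(S(add(add(add(SZ, Z), mul(add(Z, SSZ), add(SSSZ, Z))), mul(mul(Z, Z), add(Z, Z)))))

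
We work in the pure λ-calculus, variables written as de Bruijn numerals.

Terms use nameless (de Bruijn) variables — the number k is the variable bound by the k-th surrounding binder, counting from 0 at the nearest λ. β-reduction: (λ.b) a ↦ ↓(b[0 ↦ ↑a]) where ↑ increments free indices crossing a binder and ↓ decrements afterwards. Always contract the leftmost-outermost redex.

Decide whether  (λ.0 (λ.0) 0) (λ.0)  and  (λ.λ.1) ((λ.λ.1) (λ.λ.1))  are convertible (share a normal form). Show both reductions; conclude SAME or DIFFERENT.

Term A:
  start: (λ.0 (λ.0) 0) (λ.0)
  [1] (λ.0) (λ.0) (λ.0)
  [2] (λ.0) (λ.0)
  [3] λ.0

Term B:
  start: (λ.λ.1) ((λ.λ.1) (λ.λ.1))
  [1] λ.(λ.λ.1) (λ.λ.1)
  [2] λ.λ.λ.λ.1

Answer: DIFFERENT — A ⇓ λ.0, B ⇓ λ.λ.λ.λ.1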